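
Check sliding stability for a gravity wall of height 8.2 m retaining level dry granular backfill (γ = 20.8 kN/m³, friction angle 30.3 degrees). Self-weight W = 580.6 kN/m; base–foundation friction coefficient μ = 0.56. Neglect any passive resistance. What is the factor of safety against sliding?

1.41

K_a = tan²(45° − 30.3°/2) = 0.3293.
P_a = ½K_aγH² = 0.5×0.3293×20.8×8.2² = 230.3 kN/m, acting at H/3 = 2.733 m above the base.
FS_sliding = μW / P_a = 0.56×580.6 / 230.3 = 1.412.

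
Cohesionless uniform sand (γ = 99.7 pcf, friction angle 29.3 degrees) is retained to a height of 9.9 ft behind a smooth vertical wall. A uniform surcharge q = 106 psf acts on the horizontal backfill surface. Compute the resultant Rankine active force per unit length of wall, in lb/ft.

2030 lb/ft

K_a = tan²(45° − φ/2) = 0.3428.
Soil triangle: ½ K_a γ H² = 0.5×0.3428×99.7×9.9² = 1675 lb/ft.
Surcharge rectangle: K_a q H = 0.3428×106×9.9 = 359.8 lb/ft.
Total = 1675 + 359.8 = 2035 lb/ft.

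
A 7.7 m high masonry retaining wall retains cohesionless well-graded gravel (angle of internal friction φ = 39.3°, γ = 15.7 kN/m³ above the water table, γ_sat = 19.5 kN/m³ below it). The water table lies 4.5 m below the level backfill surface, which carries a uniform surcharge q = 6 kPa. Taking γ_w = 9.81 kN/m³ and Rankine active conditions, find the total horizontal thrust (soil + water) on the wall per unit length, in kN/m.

158 kN/m

K_a = tan²(45° − φ/2) = 0.2245.
γ' = 19.5 − 9.81 = 9.690 kN/m³. h₂ = H − d_w = 3.2 m.
σ'_h: at surface K_a·q = 1.347; at WT K_a(q+γd_w) = 17.20; at base K_a(q+γd_w+γ'h₂) = 24.16 kPa.
P₁ = ½(1.347+17.20)×4.5 = 41.74; P₂ = ½(17.20+24.16)×3.2 = 66.19; P_w = ½γ_w h₂² = 50.23.
Total = 41.74+66.19+50.23 = 158.2 kN/m.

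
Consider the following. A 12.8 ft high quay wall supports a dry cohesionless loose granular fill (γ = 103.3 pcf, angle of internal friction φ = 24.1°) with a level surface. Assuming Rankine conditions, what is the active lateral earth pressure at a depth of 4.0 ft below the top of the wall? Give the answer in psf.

K_a = (1 − sin φ)/(1 + sin φ) = 0.4201.
σ_h = K_a γ z = 0.4201 × 103.3 × 4.0 = 173.6 psf.

174 psf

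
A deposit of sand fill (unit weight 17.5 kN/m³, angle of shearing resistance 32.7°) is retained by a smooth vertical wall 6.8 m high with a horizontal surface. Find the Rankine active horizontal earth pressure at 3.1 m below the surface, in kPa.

16.2 kPa

K_a = (1 − sin φ)/(1 + sin φ) = 0.2985.
σ_h = K_a γ z = 0.2985 × 17.5 × 3.1 = 16.19 kPa.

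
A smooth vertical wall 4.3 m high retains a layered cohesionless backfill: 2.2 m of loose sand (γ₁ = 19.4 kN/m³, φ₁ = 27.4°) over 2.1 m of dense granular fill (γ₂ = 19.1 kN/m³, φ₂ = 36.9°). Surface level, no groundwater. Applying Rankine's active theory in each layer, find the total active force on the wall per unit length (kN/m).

50.2 kN/m

K_a1 = tan²(45°−27.4°/2) = 0.3697; K_a2 = tan²(45°−36.9°/2) = 0.2497.
Layer 1: σ at base = K_a1 γ₁ h₁ = 15.78 kPa; P₁ = ½×15.78×2.2 = 17.36.
Layer 2: σ_v at top = γ₁h₁ = 42.68; σ_h top = K_a2×42.68 = 10.66; σ_h base = K_a2×(42.68+19.1×2.1) = 20.67.
P₂ = ½(10.66+20.67)×2.1 = 32.89. Total P_a = 17.36+32.89 = 50.25 kN/m.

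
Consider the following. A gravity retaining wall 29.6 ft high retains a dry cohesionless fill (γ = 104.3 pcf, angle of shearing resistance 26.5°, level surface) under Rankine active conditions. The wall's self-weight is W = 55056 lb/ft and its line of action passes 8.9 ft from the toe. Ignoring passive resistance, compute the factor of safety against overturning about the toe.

2.84

K_a = tan²(45° − 26.5°/2) = 0.3829.
P_a = ½K_aγH² = 0.5×0.3829×104.3×29.6² = 17500 lb/ft, acting at H/3 = 9.867 ft above the base.
Overturning moment M_o = P_a × H/3 = 17500 × 9.867 = 172600.
Resisting moment M_r = W × 8.9 = 55056 × 8.9 = 490000.
FS_overturning = M_r/M_o = 490000/172600 = 2.838.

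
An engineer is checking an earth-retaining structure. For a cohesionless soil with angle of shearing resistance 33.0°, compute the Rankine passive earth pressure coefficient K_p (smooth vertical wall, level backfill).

3.39

K_p = (1 + sin φ)/(1 − sin φ) = tan²(45° + 33.0°/2) = 3.392.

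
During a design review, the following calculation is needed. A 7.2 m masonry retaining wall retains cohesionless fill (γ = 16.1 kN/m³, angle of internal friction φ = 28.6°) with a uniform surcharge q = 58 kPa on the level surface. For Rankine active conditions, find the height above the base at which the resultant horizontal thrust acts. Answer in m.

3.00 m

K_a = 0.3525.
Triangular part P₁ = ½K_aγH² = 147.1 at H/3 = 2.400 m; rectangular part P₂ = K_a q H = 147.2 at H/2 = 3.600 m.
ȳ = (P₁·2.400 + P₂·3.600)/(P₁+P₂) = 3.000 m.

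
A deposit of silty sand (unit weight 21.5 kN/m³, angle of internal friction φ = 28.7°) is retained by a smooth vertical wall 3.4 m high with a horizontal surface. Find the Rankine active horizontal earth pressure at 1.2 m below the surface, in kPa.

9.06 kPa

K_a = (1 − sin φ)/(1 + sin φ) = 0.3511.
σ_h = K_a γ z = 0.3511 × 21.5 × 1.2 = 9.060 kPa.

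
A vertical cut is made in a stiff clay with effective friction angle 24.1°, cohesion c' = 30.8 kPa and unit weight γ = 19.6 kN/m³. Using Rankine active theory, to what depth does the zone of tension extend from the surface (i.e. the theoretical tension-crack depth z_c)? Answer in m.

4.85 m

K_a = tan²(45° − 24.1°/2) = 0.4201; √K_a = 0.6482.
The active pressure is zero where K_a γ z = 2c√K_a, so z_c = 2c/(γ√K_a) = 2×30.8/(19.6×0.6482) = 4.849 m.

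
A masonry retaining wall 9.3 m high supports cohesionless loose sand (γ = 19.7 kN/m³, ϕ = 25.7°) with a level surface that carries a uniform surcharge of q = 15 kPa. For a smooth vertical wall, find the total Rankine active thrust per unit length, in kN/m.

392 kN/m

K_a = tan²(45° − φ/2) = 0.3950.
Soil triangle: ½ K_a γ H² = 0.5×0.3950×19.7×9.3² = 336.5 kN/m.
Surcharge rectangle: K_a q H = 0.3950×15×9.3 = 55.11 kN/m.
Total = 336.5 + 55.11 = 391.6 kN/m.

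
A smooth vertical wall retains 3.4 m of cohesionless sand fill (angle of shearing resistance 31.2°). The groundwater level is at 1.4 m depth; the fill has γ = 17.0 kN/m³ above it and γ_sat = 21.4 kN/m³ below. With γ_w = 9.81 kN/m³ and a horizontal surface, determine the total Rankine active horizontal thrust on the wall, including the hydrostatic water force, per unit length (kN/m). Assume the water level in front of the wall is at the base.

K_a = tan²(45° − φ/2) = 0.3175.
γ' = 21.4 − 9.81 = 11.59 kN/m³. Depth below WT = 2.0 m.
σ'_h at WT = K_a γ d_w = 7.556 kPa; at base = 7.556 + K_a γ' × 2.0 = 14.92 kPa.
P₁ (0–1.4 m) = ½×7.556×1.4 = 5.290. P₂ (1.4–3.4 m) = ½(7.556+14.92)×2.0 = 22.47.
P_w = ½ γ_w h₂² = 0.5×9.81×2.0² = 19.62. Total = 5.290+22.47+19.62 = 47.38 kN/m.

47.4 kN/m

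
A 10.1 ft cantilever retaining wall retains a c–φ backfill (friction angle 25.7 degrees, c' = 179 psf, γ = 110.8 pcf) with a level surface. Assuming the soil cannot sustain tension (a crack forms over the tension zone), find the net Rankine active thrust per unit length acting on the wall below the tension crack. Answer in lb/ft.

K_a = 0.3950; √K_a = 0.6285.
Tension-crack depth z_c = 2c/(γ√K_a) = 2×179/(110.8×0.6285) = 5.141 ft.
σ_a at base = K_a γ H − 2c√K_a = 0.3950×110.8×10.1 − 2×179×0.6285 = 217.1 psf.
P_a = ½ × 217.1 × (H − z_c) = 0.5×217.1×4.959 = 538.2 lb/ft.

538 lb/ft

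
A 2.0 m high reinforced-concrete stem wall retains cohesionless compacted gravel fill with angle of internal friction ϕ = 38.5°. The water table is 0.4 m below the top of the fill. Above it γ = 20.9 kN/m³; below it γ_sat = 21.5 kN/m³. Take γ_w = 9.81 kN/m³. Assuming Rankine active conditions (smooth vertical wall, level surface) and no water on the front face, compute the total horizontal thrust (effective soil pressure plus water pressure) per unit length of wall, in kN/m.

K_a = tan²(45° − φ/2) = 0.2327.
γ' = 21.5 − 9.81 = 11.69 kN/m³. Depth below WT = 1.6 m.
σ'_h at WT = K_a γ d_w = 1.945 kPa; at base = 1.945 + K_a γ' × 1.6 = 6.297 kPa.
P₁ (0–0.4 m) = ½×1.945×0.4 = 0.3890. P₂ (0.4–2.0 m) = ½(1.945+6.297)×1.6 = 6.593.
P_w = ½ γ_w h₂² = 0.5×9.81×1.6² = 12.56. Total = 0.3890+6.593+12.56 = 19.54 kN/m.

19.5 kN/m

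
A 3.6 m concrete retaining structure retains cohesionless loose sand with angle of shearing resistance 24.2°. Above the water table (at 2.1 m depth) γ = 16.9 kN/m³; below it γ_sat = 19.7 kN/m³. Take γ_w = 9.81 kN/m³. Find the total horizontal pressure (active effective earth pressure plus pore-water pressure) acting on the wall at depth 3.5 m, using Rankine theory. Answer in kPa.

K_a = (1 − sin φ)/(1 + sin φ) = 0.4185.
γ' = 19.7 − 9.81 = 9.890 kN/m³.
Effective vertical stress at 3.5 m: σ'_v = 16.9×2.1 + 9.890×1.40 = 49.34 kPa.
σ'_h = K_a σ'_v = 0.4185 × 49.34 = 20.65 kPa; u = γ_w × 1.40 = 13.73 kPa.
Total σ_h = 20.65 + 13.73 = 34.38 kPa.

34.4 kPa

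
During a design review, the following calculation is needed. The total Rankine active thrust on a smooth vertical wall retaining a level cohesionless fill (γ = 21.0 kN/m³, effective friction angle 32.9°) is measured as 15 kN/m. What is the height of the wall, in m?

2.20 m

K_a = 0.2960. P_a = ½ K_a γ H² ⇒ H = √(2P_a/(K_a γ)).
H = √(2×15/(0.2960×21.0)) = 2.197 m.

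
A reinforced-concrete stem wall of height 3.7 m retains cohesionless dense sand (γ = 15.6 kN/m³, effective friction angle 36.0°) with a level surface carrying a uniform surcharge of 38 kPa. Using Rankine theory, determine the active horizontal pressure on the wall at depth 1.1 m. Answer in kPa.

14.3 kPa

K_a = (1 − sin φ)/(1 + sin φ) = 0.2596.
σ_v = γz + q = 15.6 × 1.1 + 38 = 55.16 kPa.
σ_h = K_a σ_v = 0.2596 × 55.16 = 14.32 kPa.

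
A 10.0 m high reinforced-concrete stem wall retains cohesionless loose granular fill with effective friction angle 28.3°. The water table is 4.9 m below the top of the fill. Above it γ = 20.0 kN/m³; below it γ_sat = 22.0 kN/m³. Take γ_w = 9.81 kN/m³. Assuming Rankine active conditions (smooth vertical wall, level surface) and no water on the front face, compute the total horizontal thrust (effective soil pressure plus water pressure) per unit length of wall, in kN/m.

K_a = tan²(45° − φ/2) = 0.3568.
γ' = 22.0 − 9.81 = 12.19 kN/m³. Depth below WT = 5.1 m.
σ'_h at WT = K_a γ d_w = 34.96 kPa; at base = 34.96 + K_a γ' × 5.1 = 57.14 kPa.
P₁ (0–4.9 m) = ½×34.96×4.9 = 85.66. P₂ (4.9–10.0 m) = ½(34.96+57.14)×5.1 = 234.9.
P_w = ½ γ_w h₂² = 0.5×9.81×5.1² = 127.6. Total = 85.66+234.9+127.6 = 448.1 kN/m.

448 kN/m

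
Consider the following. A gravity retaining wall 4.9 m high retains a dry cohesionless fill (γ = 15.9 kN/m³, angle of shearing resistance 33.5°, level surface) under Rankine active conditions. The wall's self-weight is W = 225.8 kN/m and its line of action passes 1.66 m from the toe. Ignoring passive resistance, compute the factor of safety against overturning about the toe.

K_a = tan²(45° − 33.5°/2) = 0.2887.
P_a = ½K_aγH² = 0.5×0.2887×15.9×4.9² = 55.11 kN/m, acting at H/3 = 1.633 m above the base.
Overturning moment M_o = P_a × H/3 = 55.11 × 1.633 = 90.01.
Resisting moment M_r = W × 1.66 = 225.8 × 1.66 = 374.8.
FS_overturning = M_r/M_o = 374.8/90.01 = 4.164.

4.16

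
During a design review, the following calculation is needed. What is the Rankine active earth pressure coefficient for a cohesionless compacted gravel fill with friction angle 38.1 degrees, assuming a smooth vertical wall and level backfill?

0.237

K_a = tan²(45° − φ/2) = tan²(25.95°) = 0.2368.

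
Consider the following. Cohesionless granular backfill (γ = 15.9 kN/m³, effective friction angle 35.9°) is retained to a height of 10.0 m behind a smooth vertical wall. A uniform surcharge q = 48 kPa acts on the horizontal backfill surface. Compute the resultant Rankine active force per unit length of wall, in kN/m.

K_a = tan²(45° − φ/2) = 0.2607.
Soil triangle: ½ K_a γ H² = 0.5×0.2607×15.9×10.0² = 207.3 kN/m.
Surcharge rectangle: K_a q H = 0.2607×48×10.0 = 125.2 kN/m.
Total = 207.3 + 125.2 = 332.4 kN/m.

332 kN/m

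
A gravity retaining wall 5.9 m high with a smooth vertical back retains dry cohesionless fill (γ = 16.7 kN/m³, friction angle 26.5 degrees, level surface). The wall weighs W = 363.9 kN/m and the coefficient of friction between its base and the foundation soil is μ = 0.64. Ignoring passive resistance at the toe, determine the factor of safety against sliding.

2.09

K_a = tan²(45° − 26.5°/2) = 0.3829.
P_a = ½K_aγH² = 0.5×0.3829×16.7×5.9² = 111.3 kN/m, acting at H/3 = 1.967 m above the base.
FS_sliding = μW / P_a = 0.64×363.9 / 111.3 = 2.092.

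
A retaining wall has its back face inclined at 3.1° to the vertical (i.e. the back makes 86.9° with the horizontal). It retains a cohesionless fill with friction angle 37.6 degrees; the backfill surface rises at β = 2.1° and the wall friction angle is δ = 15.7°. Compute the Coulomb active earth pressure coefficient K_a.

0.249

K_a = sin²(α+φ) / [sin²α · sin(α−δ) · (1 + √{sin(φ+δ)sin(φ−β) / (sin(α−δ)sin(α+β))})²].
With α = 86.9°, φ = 37.6°, δ = 15.7°, β = 2.1°: K_a = 0.2486.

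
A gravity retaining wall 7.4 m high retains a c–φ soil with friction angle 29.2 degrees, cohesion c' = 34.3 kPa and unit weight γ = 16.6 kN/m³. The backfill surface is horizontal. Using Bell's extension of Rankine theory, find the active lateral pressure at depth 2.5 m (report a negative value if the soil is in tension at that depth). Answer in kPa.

K_a = (1 − sin φ)/(1 + sin φ) = 0.3442.
σ_a = K_a γ z − 2c√K_a = 0.3442×16.6×2.5 − 2×34.3×0.5867 = -25.96 kPa.

-26.0 kPa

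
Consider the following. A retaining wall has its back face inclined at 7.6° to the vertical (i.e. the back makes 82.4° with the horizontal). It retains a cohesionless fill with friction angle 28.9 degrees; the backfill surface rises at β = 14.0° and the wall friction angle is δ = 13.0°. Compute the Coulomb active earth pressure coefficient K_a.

K_a = sin²(α+φ) / [sin²α · sin(α−δ) · (1 + √{sin(φ+δ)sin(φ−β) / (sin(α−δ)sin(α+β))})²].
With α = 82.4°, φ = 28.9°, δ = 13.0°, β = 14.0°: K_a = 0.4618.

0.462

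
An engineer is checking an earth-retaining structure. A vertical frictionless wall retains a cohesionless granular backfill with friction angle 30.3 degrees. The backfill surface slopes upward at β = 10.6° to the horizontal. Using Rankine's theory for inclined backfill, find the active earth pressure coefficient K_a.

0.347

K_a = cos β · (cos β − √(cos²β − cos²φ)) / (cos β + √(cos²β − cos²φ)).
cos β = 0.9829, cos φ = 0.8634, √(cos²β − cos²φ) = 0.4698.
K_a = 0.9829 × (0.9829 − 0.4698)/(0.9829 + 0.4698) = 0.3472.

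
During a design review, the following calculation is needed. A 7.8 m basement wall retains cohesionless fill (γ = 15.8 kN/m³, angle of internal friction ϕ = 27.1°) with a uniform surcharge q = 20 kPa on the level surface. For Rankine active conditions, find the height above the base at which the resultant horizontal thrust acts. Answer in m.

K_a = 0.3741.
Triangular part P₁ = ½K_aγH² = 179.8 at H/3 = 2.600 m; rectangular part P₂ = K_a q H = 58.35 at H/2 = 3.900 m.
ȳ = (P₁·2.600 + P₂·3.900)/(P₁+P₂) = 2.919 m.

2.92 m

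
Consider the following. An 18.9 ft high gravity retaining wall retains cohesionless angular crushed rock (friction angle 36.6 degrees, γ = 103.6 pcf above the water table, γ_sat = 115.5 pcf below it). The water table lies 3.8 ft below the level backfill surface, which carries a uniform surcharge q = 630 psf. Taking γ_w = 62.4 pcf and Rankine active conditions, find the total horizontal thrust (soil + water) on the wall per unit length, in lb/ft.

13400 lb/ft

K_a = tan²(45° − φ/2) = 0.2530.
γ' = 115.5 − 62.4 = 53.10 pcf. h₂ = H − d_w = 15.1 ft.
σ'_h: at surface K_a·q = 159.4; at WT K_a(q+γd_w) = 258.9; at base K_a(q+γd_w+γ'h₂) = 461.8 psf.
P₁ = ½(159.4+258.9)×3.8 = 794.8; P₂ = ½(258.9+461.8)×15.1 = 5441; P_w = ½γ_w h₂² = 7114.
Total = 794.8+5441+7114 = 13350 lb/ft.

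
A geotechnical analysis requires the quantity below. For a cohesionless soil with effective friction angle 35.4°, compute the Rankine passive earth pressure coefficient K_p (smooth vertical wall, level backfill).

K_p = (1 + sin φ)/(1 − sin φ) = tan²(45° + 35.4°/2) = 3.754.

3.75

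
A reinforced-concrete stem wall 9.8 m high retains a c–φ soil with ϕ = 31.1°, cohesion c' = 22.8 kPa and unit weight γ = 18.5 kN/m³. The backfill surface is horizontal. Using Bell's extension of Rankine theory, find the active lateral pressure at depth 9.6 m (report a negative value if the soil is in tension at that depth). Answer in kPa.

30.9 kPa

K_a = (1 − sin φ)/(1 + sin φ) = 0.3188.
σ_a = K_a γ z − 2c√K_a = 0.3188×18.5×9.6 − 2×22.8×0.5646 = 30.87 kPa.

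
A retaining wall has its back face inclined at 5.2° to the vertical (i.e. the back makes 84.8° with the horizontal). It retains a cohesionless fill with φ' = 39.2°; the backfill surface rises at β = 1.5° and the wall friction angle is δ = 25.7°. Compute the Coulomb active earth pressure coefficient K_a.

K_a = sin²(α+φ) / [sin²α · sin(α−δ) · (1 + √{sin(φ+δ)sin(φ−β) / (sin(α−δ)sin(α+β))})²].
With α = 84.8°, φ = 39.2°, δ = 25.7°, β = 1.5°: K_a = 0.2481.

0.248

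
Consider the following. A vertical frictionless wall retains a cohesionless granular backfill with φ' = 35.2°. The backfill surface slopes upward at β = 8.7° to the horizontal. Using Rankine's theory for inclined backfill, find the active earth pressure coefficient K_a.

K_a = cos β · (cos β − √(cos²β − cos²φ)) / (cos β + √(cos²β − cos²φ)).
cos β = 0.9885, cos φ = 0.8171, √(cos²β − cos²φ) = 0.5562.
K_a = 0.9885 × (0.9885 − 0.5562)/(0.9885 + 0.5562) = 0.2766.

0.277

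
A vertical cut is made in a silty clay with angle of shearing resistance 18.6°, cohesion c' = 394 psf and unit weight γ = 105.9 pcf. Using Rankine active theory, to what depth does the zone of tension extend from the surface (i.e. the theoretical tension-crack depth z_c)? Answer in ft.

K_a = tan²(45° − 18.6°/2) = 0.5163; √K_a = 0.7186.
The active pressure is zero where K_a γ z = 2c√K_a, so z_c = 2c/(γ√K_a) = 2×394/(105.9×0.7186) = 10.36 ft.

10.4 ft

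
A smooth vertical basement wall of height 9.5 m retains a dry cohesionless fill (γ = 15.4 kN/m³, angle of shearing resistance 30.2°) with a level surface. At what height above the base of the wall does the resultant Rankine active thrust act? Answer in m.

3.17 m

K_a = 0.3307.
The pressure distribution is triangular, so the resultant acts at H/3 above the base = 9.5/3 = 3.167 m.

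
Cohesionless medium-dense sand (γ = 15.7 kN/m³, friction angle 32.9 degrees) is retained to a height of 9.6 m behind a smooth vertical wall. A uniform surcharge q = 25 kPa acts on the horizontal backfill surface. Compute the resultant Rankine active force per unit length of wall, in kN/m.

285 kN/m

K_a = tan²(45° − φ/2) = 0.2960.
Soil triangle: ½ K_a γ H² = 0.5×0.2960×15.7×9.6² = 214.2 kN/m.
Surcharge rectangle: K_a q H = 0.2960×25×9.6 = 71.05 kN/m.
Total = 214.2 + 71.05 = 285.2 kN/m.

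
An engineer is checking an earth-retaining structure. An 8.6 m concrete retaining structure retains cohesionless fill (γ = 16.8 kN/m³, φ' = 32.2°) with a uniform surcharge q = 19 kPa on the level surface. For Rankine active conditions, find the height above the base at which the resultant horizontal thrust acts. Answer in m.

K_a = 0.3047.
Triangular part P₁ = ½K_aγH² = 189.3 at H/3 = 2.867 m; rectangular part P₂ = K_a q H = 49.79 at H/2 = 4.300 m.
ȳ = (P₁·2.867 + P₂·4.300)/(P₁+P₂) = 3.165 m.

3.17 m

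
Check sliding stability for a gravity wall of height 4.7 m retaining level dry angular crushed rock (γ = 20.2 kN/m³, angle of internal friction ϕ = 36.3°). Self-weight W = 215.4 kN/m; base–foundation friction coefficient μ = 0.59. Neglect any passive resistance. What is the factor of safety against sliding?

2.22

K_a = tan²(45° − 36.3°/2) = 0.2563.
P_a = ½K_aγH² = 0.5×0.2563×20.2×4.7² = 57.18 kN/m, acting at H/3 = 1.567 m above the base.
FS_sliding = μW / P_a = 0.59×215.4 / 57.18 = 2.223.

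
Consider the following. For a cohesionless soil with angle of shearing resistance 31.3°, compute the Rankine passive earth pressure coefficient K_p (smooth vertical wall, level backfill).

3.16

K_p = (1 + sin φ)/(1 − sin φ) = tan²(45° + 31.3°/2) = 3.162.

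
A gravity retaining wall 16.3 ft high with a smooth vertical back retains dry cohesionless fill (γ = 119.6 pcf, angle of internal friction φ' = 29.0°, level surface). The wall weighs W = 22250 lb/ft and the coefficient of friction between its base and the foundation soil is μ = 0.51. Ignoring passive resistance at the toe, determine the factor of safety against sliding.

K_a = tan²(45° − 29.0°/2) = 0.3470.
P_a = ½K_aγH² = 0.5×0.3470×119.6×16.3² = 5513 lb/ft, acting at H/3 = 5.433 ft above the base.
FS_sliding = μW / P_a = 0.51×22250 / 5513 = 2.058.

2.06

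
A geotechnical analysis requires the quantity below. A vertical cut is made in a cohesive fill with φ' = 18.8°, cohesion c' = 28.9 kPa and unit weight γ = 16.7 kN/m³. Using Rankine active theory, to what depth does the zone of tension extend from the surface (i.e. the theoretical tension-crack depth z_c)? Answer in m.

4.83 m

K_a = tan²(45° − 18.8°/2) = 0.5126; √K_a = 0.7159.
The active pressure is zero where K_a γ z = 2c√K_a, so z_c = 2c/(γ√K_a) = 2×28.9/(16.7×0.7159) = 4.834 m.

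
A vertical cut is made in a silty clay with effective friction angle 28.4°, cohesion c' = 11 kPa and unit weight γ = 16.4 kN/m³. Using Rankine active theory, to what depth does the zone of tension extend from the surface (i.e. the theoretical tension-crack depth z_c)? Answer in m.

2.25 m

K_a = tan²(45° − 28.4°/2) = 0.3554; √K_a = 0.5961.
The active pressure is zero where K_a γ z = 2c√K_a, so z_c = 2c/(γ√K_a) = 2×11/(16.4×0.5961) = 2.250 m.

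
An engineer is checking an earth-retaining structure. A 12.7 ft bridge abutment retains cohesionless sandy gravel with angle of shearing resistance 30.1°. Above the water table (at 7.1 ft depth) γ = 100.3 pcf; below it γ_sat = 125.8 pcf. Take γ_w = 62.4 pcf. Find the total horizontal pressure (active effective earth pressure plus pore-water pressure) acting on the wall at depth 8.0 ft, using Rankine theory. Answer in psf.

K_a = (1 − sin φ)/(1 + sin φ) = 0.3320.
γ' = 125.8 − 62.4 = 63.40 pcf.
Effective vertical stress at 8.0 ft: σ'_v = 100.3×7.1 + 63.40×0.900 = 769.2 psf.
σ'_h = K_a σ'_v = 0.3320 × 769.2 = 255.4 psf; u = γ_w × 0.900 = 56.16 psf.
Total σ_h = 255.4 + 56.16 = 311.5 psf.

312 psf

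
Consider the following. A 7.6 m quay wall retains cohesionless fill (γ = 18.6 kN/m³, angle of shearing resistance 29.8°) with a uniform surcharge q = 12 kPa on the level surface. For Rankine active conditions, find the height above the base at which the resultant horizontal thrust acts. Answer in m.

K_a = 0.3360.
Triangular part P₁ = ½K_aγH² = 180.5 at H/3 = 2.533 m; rectangular part P₂ = K_a q H = 30.65 at H/2 = 3.800 m.
ȳ = (P₁·2.533 + P₂·3.800)/(P₁+P₂) = 2.717 m.

2.72 m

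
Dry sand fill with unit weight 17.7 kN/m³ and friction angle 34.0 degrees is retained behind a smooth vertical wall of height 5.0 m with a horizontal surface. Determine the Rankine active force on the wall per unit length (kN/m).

K_a = tan²(45° − φ/2) = 0.2827.
P_a = ½ K_a γ H² = 0.5 × 0.2827 × 17.7 × 5.0² = 62.55 kN/m.

62.6 kN/m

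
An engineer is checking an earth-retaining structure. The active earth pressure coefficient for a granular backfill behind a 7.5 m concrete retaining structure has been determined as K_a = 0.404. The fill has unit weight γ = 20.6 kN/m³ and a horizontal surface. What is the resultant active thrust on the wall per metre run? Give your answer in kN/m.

234 kN/m

P = ½ K_a γ H² = 0.5 × 0.404 × 20.6 × 7.5² = 234.1 kN/m.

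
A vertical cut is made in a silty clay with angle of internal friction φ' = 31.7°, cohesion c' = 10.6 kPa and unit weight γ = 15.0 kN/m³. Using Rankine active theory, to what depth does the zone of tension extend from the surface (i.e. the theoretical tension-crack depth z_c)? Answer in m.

2.53 m

K_a = tan²(45° − 31.7°/2) = 0.3111; √K_a = 0.5577.
The active pressure is zero where K_a γ z = 2c√K_a, so z_c = 2c/(γ√K_a) = 2×10.6/(15.0×0.5577) = 2.534 m.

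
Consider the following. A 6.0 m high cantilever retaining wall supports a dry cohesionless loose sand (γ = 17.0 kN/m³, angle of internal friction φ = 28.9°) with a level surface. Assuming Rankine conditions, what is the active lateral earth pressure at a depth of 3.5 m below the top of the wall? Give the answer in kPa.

K_a = (1 − sin φ)/(1 + sin φ) = 0.3484.
σ_h = K_a γ z = 0.3484 × 17.0 × 3.5 = 20.73 kPa.

20.7 kPa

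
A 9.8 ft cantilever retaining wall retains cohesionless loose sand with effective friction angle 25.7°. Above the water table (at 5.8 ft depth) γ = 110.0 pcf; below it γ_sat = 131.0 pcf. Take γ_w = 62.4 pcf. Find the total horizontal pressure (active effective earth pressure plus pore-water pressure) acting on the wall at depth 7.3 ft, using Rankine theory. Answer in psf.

386 psf

K_a = (1 − sin φ)/(1 + sin φ) = 0.3950.
γ' = 131.0 − 62.4 = 68.60 pcf.
Effective vertical stress at 7.3 ft: σ'_v = 110.0×5.8 + 68.60×1.50 = 740.9 psf.
σ'_h = K_a σ'_v = 0.3950 × 740.9 = 292.7 psf; u = γ_w × 1.50 = 93.60 psf.
Total σ_h = 292.7 + 93.60 = 386.3 psf.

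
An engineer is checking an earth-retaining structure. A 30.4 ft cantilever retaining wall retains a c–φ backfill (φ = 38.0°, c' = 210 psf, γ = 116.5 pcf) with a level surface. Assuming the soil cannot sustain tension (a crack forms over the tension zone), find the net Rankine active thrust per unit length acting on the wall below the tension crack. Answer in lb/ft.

K_a = 0.2379; √K_a = 0.4877.
Tension-crack depth z_c = 2c/(γ√K_a) = 2×210/(116.5×0.4877) = 7.392 ft.
σ_a at base = K_a γ H − 2c√K_a = 0.2379×116.5×30.4 − 2×210×0.4877 = 637.6 psf.
P_a = ½ × 637.6 × (H − z_c) = 0.5×637.6×23.01 = 7336 lb/ft.

7340 lb/ft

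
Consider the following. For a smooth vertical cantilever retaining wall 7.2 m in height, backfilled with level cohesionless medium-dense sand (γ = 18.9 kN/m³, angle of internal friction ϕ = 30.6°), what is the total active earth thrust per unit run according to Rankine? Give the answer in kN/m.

159 kN/m

K_a = tan²(45° − φ/2) = 0.3253.
P_a = ½ K_a γ H² = 0.5 × 0.3253 × 18.9 × 7.2² = 159.4 kN/m.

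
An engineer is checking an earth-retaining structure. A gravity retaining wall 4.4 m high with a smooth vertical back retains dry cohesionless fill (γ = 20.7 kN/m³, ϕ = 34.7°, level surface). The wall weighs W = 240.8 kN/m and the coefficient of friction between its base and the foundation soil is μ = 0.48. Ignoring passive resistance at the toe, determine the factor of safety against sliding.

2.10

K_a = tan²(45° − 34.7°/2) = 0.2745.
P_a = ½K_aγH² = 0.5×0.2745×20.7×4.4² = 55.00 kN/m, acting at H/3 = 1.467 m above the base.
FS_sliding = μW / P_a = 0.48×240.8 / 55.00 = 2.102.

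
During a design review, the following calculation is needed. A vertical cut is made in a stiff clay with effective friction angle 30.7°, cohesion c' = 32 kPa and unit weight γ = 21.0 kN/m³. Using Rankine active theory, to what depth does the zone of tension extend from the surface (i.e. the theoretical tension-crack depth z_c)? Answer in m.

K_a = tan²(45° − 30.7°/2) = 0.3240; √K_a = 0.5692.
The active pressure is zero where K_a γ z = 2c√K_a, so z_c = 2c/(γ√K_a) = 2×32/(21.0×0.5692) = 5.354 m.

5.35 m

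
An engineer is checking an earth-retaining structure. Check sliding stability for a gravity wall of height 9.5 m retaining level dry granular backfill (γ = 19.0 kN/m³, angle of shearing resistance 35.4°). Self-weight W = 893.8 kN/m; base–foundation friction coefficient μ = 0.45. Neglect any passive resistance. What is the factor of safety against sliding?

1.76

K_a = tan²(45° − 35.4°/2) = 0.2664.
P_a = ½K_aγH² = 0.5×0.2664×19.0×9.5² = 228.4 kN/m, acting at H/3 = 3.167 m above the base.
FS_sliding = μW / P_a = 0.45×893.8 / 228.4 = 1.761.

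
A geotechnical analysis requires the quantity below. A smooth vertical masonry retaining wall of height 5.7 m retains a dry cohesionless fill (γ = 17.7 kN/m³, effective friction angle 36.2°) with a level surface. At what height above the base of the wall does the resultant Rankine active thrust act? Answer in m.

1.90 m

K_a = 0.2574.
The pressure distribution is triangular, so the resultant acts at H/3 above the base = 5.7/3 = 1.900 m.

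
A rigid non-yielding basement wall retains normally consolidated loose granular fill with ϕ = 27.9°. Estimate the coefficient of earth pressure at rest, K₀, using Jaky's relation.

0.532

K₀ = 1 − sin φ' = 1 − sin 27.9° = 0.5321.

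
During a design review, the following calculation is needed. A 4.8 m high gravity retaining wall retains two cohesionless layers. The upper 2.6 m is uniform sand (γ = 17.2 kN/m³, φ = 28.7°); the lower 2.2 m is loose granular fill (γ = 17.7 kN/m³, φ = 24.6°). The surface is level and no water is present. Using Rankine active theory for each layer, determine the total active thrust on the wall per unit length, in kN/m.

78.6 kN/m

K_a1 = tan²(45°−28.7°/2) = 0.3511; K_a2 = tan²(45°−24.6°/2) = 0.4121.
Layer 1: σ at base = K_a1 γ₁ h₁ = 15.70 kPa; P₁ = ½×15.70×2.6 = 20.41.
Layer 2: σ_v at top = γ₁h₁ = 44.72; σ_h top = K_a2×44.72 = 18.43; σ_h base = K_a2×(44.72+17.7×2.2) = 34.48.
P₂ = ½(18.43+34.48)×2.2 = 58.20. Total P_a = 20.41+58.20 = 78.62 kN/m.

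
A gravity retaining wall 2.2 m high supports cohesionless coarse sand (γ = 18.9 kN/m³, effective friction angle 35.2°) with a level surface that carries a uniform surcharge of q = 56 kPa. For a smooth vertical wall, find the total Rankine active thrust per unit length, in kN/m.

K_a = tan²(45° − φ/2) = 0.2687.
Soil triangle: ½ K_a γ H² = 0.5×0.2687×18.9×2.2² = 12.29 kN/m.
Surcharge rectangle: K_a q H = 0.2687×56×2.2 = 33.10 kN/m.
Total = 12.29 + 33.10 = 45.39 kN/m.

45.4 kN/m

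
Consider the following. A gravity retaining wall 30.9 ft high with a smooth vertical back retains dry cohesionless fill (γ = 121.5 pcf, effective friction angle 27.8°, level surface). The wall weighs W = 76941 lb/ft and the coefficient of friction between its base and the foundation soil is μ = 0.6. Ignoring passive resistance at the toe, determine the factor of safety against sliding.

K_a = tan²(45° − 27.8°/2) = 0.3639.
P_a = ½K_aγH² = 0.5×0.3639×121.5×30.9² = 21110 lb/ft, acting at H/3 = 10.30 ft above the base.
FS_sliding = μW / P_a = 0.6×76941 / 21110 = 2.187.

2.19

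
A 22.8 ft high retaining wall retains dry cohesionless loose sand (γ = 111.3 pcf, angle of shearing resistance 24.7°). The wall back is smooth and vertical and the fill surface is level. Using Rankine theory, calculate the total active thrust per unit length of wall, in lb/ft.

11900 lb/ft

K_a = tan²(45° − φ/2) = 0.4106.
P_a = ½ K_a γ H² = 0.5 × 0.4106 × 111.3 × 22.8² = 11880 lb/ft.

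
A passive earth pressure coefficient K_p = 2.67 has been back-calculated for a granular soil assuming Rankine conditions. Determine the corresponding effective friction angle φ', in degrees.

K_p = (1+sin φ)/(1−sin φ) ⇒ sin φ = (K_p − 1)/(K_p + 1) = 0.4550.
φ = arcsin(0.4550) = 27.07°.

27.1°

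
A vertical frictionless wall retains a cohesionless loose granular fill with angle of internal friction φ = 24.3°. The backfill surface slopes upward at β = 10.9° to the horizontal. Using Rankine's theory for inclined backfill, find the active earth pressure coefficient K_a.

0.449

K_a = cos β · (cos β − √(cos²β − cos²φ)) / (cos β + √(cos²β − cos²φ)).
cos β = 0.9820, cos φ = 0.9114, √(cos²β − cos²φ) = 0.3655.
K_a = 0.9820 × (0.9820 − 0.3655)/(0.9820 + 0.3655) = 0.4492.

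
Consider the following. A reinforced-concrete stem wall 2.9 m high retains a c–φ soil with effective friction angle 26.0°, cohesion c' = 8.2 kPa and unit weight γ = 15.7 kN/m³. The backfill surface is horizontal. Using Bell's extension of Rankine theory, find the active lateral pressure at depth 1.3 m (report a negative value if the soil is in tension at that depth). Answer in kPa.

K_a = (1 − sin φ)/(1 + sin φ) = 0.3905.
σ_a = K_a γ z − 2c√K_a = 0.3905×15.7×1.3 − 2×8.2×0.6249 = -2.279 kPa.

-2.28 kPa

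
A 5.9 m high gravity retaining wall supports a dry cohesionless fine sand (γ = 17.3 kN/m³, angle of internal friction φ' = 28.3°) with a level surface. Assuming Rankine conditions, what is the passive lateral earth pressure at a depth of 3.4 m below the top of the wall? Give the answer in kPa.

K_p = (1 + sin φ)/(1 − sin φ) = 2.803.
σ_h = K_p γ z = 2.803 × 17.3 × 3.4 = 164.9 kPa.

165 kPa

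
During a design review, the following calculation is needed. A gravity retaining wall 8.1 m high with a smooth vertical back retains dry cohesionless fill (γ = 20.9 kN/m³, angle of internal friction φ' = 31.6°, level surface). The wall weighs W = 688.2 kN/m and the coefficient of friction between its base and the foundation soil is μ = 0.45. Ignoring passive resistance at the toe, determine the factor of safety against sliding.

K_a = tan²(45° − 31.6°/2) = 0.3123.
P_a = ½K_aγH² = 0.5×0.3123×20.9×8.1² = 214.2 kN/m, acting at H/3 = 2.700 m above the base.
FS_sliding = μW / P_a = 0.45×688.2 / 214.2 = 1.446.

1.45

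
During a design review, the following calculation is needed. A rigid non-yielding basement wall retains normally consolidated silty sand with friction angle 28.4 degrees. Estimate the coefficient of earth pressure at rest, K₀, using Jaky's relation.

K₀ = 1 − sin φ' = 1 − sin 28.4° = 0.5244.

0.524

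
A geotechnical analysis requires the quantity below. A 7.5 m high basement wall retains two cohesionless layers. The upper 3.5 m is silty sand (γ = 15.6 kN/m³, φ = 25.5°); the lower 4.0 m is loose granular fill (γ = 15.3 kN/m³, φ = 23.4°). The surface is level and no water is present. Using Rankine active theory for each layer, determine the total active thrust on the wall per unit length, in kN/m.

185 kN/m

K_a1 = tan²(45°−25.5°/2) = 0.3981; K_a2 = tan²(45°−23.4°/2) = 0.4315.
Layer 1: σ at base = K_a1 γ₁ h₁ = 21.74 kPa; P₁ = ½×21.74×3.5 = 38.04.
Layer 2: σ_v at top = γ₁h₁ = 54.60; σ_h top = K_a2×54.60 = 23.56; σ_h base = K_a2×(54.60+15.3×4.0) = 49.97.
P₂ = ½(23.56+49.97)×4.0 = 147.1. Total P_a = 38.04+147.1 = 185.1 kN/m.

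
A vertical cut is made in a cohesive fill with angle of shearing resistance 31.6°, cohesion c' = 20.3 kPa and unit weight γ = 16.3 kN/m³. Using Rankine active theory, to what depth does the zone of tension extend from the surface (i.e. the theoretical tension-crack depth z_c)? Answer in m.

K_a = tan²(45° − 31.6°/2) = 0.3123; √K_a = 0.5589.
The active pressure is zero where K_a γ z = 2c√K_a, so z_c = 2c/(γ√K_a) = 2×20.3/(16.3×0.5589) = 4.457 m.

4.46 m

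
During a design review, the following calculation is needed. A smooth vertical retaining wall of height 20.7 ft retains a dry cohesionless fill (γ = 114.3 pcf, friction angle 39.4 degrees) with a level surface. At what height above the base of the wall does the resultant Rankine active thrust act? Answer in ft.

6.90 ft

K_a = 0.2234.
The pressure distribution is triangular, so the resultant acts at H/3 above the base = 20.7/3 = 6.900 ft.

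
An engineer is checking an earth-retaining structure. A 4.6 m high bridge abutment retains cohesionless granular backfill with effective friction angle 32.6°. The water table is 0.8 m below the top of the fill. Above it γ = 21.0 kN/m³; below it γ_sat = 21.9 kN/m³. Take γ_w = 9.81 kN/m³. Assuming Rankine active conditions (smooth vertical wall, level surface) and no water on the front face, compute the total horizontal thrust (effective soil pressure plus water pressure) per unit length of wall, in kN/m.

118 kN/m

K_a = tan²(45° − φ/2) = 0.2997.
γ' = 21.9 − 9.81 = 12.09 kN/m³. Depth below WT = 3.8 m.
σ'_h at WT = K_a γ d_w = 5.036 kPa; at base = 5.036 + K_a γ' × 3.8 = 18.81 kPa.
P₁ (0–0.8 m) = ½×5.036×0.8 = 2.014. P₂ (0.8–4.6 m) = ½(5.036+18.81)×3.8 = 45.30.
P_w = ½ γ_w h₂² = 0.5×9.81×3.8² = 70.83. Total = 2.014+45.30+70.83 = 118.1 kN/m.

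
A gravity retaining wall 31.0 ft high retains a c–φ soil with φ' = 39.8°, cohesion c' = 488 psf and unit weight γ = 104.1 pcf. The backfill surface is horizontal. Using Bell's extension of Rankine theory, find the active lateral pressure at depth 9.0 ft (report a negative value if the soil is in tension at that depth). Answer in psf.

-252 psf

K_a = (1 − sin φ)/(1 + sin φ) = 0.2194.
σ_a = K_a γ z − 2c√K_a = 0.2194×104.1×9.0 − 2×488×0.4684 = -251.6 psf.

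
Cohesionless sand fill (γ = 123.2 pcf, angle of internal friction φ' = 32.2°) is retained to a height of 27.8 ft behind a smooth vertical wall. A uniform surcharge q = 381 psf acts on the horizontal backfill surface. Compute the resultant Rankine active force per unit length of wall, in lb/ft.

17700 lb/ft

K_a = tan²(45° − φ/2) = 0.3047.
Soil triangle: ½ K_a γ H² = 0.5×0.3047×123.2×27.8² = 14510 lb/ft.
Surcharge rectangle: K_a q H = 0.3047×381×27.8 = 3228 lb/ft.
Total = 14510 + 3228 = 17740 lb/ft.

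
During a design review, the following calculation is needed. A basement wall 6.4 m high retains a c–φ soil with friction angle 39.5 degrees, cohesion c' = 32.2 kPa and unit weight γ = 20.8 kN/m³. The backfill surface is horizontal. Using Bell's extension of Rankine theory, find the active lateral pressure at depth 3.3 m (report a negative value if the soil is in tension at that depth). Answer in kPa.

-15.1 kPa

K_a = (1 − sin φ)/(1 + sin φ) = 0.2224.
σ_a = K_a γ z − 2c√K_a = 0.2224×20.8×3.3 − 2×32.2×0.4716 = -15.11 kPa.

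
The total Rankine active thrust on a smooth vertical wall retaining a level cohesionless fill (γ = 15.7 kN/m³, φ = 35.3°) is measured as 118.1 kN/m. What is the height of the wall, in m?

7.50 m

K_a = 0.2675. P_a = ½ K_a γ H² ⇒ H = √(2P_a/(K_a γ)).
H = √(2×118.1/(0.2675×15.7)) = 7.499 m.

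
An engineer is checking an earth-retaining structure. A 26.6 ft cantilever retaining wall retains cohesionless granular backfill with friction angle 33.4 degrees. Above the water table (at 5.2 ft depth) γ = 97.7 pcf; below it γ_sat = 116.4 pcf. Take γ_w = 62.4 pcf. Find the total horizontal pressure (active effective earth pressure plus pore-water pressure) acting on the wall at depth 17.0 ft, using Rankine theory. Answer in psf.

K_a = (1 − sin φ)/(1 + sin φ) = 0.2899.
γ' = 116.4 − 62.4 = 54.00 pcf.
Effective vertical stress at 17.0 ft: σ'_v = 97.7×5.2 + 54.00×11.8 = 1145 psf.
σ'_h = K_a σ'_v = 0.2899 × 1145 = 332.0 psf; u = γ_w × 11.8 = 736.3 psf.
Total σ_h = 332.0 + 736.3 = 1068 psf.

1070 psf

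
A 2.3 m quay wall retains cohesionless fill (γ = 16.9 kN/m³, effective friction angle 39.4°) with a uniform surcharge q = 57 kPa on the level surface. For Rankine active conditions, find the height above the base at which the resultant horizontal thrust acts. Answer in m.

K_a = 0.2234.
Triangular part P₁ = ½K_aγH² = 9.988 at H/3 = 0.7667 m; rectangular part P₂ = K_a q H = 29.29 at H/2 = 1.150 m.
ȳ = (P₁·0.7667 + P₂·1.150)/(P₁+P₂) = 1.053 m.

1.05 m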